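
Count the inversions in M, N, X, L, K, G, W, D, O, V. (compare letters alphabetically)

24

For each element, count later entries that are smaller:
M: 4
N: 4
X: 7
L: 3
K: 2
G: 1
W: 3
D: 0
O: 0
V: 0
Sum: 4 + 4 + 7 + 3 + 2 + 1 + 3 + 0 + 0 + 0 = 24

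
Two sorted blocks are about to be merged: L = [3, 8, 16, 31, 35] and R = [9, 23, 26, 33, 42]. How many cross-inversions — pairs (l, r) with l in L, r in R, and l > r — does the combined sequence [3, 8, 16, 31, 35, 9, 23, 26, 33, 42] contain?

8

Take each right-half value and tally the left-half values above it:
r = 9: 16, 31, 35 → 3
r = 23: 31, 35 → 2
r = 26: 31, 35 → 2
r = 33: 35 → 1
r = 42: none → 0
Cross-inversions: 3 + 2 + 2 + 1 + 0 = 8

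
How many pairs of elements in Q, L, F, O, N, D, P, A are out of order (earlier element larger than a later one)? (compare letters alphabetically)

For each element, count later entries that are smaller:
Q: 7
L: 3
F: 2
O: 3
N: 2
D: 1
P: 1
A: 0
Sum: 7 + 3 + 2 + 3 + 2 + 1 + 1 + 0 = 19

Inversions: 19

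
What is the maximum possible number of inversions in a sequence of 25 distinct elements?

A reversed (strictly descending) arrangement makes every pair an inversion, giving C(25, 2) inversions.
C(25, 2) = 25·24/2 = 300

300 inversions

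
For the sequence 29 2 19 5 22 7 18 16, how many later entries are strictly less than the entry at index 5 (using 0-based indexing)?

0

The element at index 5 is 7.
Elements after it: 18, 16
None of them are smaller than 7.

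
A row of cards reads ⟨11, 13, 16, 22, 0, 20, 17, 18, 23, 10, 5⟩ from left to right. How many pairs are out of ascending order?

Count, for each position, how many later elements it exceeds:
11 → 0, 10, 5 → 3
13 → 0, 10, 5 → 3
16 → 0, 10, 5 → 3
22 → 0, 20, 17, 18, 10, 5 → 6
0 → none → 0
20 → 17, 18, 10, 5 → 4
17 → 10, 5 → 2
18 → 10, 5 → 2
23 → 10, 5 → 2
10 → 5 → 1
5 → none → 0
Sum: 3 + 3 + 3 + 6 + 0 + 4 + 2 + 2 + 2 + 1 + 0 = 26

26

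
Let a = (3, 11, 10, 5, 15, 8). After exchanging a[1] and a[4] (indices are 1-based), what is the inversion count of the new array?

Positions 1 and 4 hold 3 and 5; after swapping, the array is [5, 11, 10, 3, 15, 8].
Count, for each position, how many later elements it exceeds:
5: 1
11: 3
10: 2
3: 0
15: 1
8: 0
Sum: 1 + 3 + 2 + 0 + 1 + 0 = 7

7 inversions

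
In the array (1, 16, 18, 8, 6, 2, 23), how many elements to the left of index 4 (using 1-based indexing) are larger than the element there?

The element at index 4 is 8.
Elements before it: 1, 16, 18
Those larger than 8: 16, 18

2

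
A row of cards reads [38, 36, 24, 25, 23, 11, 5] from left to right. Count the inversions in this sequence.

20

Sweep left to right; for each value list the smaller values that follow it:
38 → 36, 24, 25, 23, 11, 5 → 6
36 → 24, 25, 23, 11, 5 → 5
24 → 23, 11, 5 → 3
25 → 23, 11, 5 → 3
23 → 11, 5 → 2
11 → 5 → 1
5 → none → 0
Sum: 6 + 5 + 3 + 3 + 2 + 1 + 0 = 20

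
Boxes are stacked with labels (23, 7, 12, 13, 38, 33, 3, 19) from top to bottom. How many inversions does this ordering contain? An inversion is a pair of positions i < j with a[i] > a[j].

13

Element-by-element contributions:
23 → 7, 12, 13, 3, 19 → 5
7 → 3 → 1
12 → 3 → 1
13 → 3 → 1
38 → 33, 3, 19 → 3
33 → 3, 19 → 2
3 → none → 0
19 → none → 0
Sum: 5 + 1 + 1 + 1 + 3 + 2 + 0 + 0 = 13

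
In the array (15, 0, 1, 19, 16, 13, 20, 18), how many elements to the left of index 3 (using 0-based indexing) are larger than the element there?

0

The element at index 3 is 19.
Elements before it: 15, 0, 1
None of them are larger than 19.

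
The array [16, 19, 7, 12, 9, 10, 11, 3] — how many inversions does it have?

Sweep left to right; for each value list the smaller values that follow it:
16 → 7, 12, 9, 10, 11, 3 → 6
19 → 7, 12, 9, 10, 11, 3 → 6
7 → 3 → 1
12 → 9, 10, 11, 3 → 4
9 → 3 → 1
10 → 3 → 1
11 → 3 → 1
3 → none → 0
Sum: 6 + 6 + 1 + 4 + 1 + 1 + 1 + 0 = 20

20 out-of-order pairs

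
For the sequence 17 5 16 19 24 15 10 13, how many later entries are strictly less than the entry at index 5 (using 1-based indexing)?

The element at index 5 is 24.
Elements after it: 15, 10, 13
Those smaller than 24: 15, 10, 13

3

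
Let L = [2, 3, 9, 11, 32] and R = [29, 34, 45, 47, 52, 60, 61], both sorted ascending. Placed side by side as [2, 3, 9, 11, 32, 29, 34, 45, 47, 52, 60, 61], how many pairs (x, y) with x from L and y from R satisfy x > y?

For each element r of the right run, count left-run elements greater than r:
r = 29: 32 → 1
r = 34: none → 0
r = 45: none → 0
r = 47: none → 0
r = 52: none → 0
r = 60: none → 0
r = 61: none → 0
Cross-inversions: 1 + 0 + 0 + 0 + 0 + 0 + 0 = 1

1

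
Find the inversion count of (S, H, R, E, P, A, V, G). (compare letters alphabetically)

17 inversions

For each element, count later entries that are smaller:
S → H, R, E, P, A, G → 6
H → E, A, G → 3
R → E, P, A, G → 4
E → A → 1
P → A, G → 2
A → none → 0
V → G → 1
G → none → 0
Sum: 6 + 3 + 4 + 1 + 2 + 0 + 1 + 0 = 17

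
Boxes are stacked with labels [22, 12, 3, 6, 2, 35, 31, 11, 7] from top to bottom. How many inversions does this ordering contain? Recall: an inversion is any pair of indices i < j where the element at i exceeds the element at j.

For each element, count later entries that are smaller:
22 → 12, 3, 6, 2, 11, 7 → 6
12 → 3, 6, 2, 11, 7 → 5
3 → 2 → 1
6 → 2 → 1
2 → none → 0
35 → 31, 11, 7 → 3
31 → 11, 7 → 2
11 → 7 → 1
7 → none → 0
Sum: 6 + 5 + 1 + 1 + 0 + 3 + 2 + 1 + 0 = 19

Out-of-order pairs: 19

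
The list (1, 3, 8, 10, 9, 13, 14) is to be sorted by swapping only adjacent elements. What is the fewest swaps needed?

1

Minimum adjacent swaps = number of inversions (each swap of adjacent out-of-order elements removes one inversion and no swap can remove more).
Count inversions — for each element, later elements that are smaller:
1: none → 0
3: none → 0
8: none → 0
10: 9 → 1
9: none → 0
13: none → 0
14: none → 0
Total inversions: 0 + 0 + 0 + 1 + 0 + 0 + 0 = 1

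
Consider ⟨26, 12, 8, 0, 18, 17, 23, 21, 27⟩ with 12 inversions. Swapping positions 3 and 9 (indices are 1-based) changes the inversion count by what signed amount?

+9

Positions 3 and 9 hold 8 and 27; after swapping, the array is [26, 12, 27, 0, 18, 17, 23, 21, 8].
Sweep left to right; for each value list the smaller values that follow it:
26: 7
12: 2
27: 6
0: 0
18: 2
17: 1
23: 2
21: 1
8: 0
Sum: 7 + 2 + 6 + 0 + 2 + 1 + 2 + 1 + 0 = 21
Change: 21 − 12 = +9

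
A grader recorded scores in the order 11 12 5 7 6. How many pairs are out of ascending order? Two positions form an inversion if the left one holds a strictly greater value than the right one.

Inversion pairs (indices are 0-based):
(0,2): 11 > 5
(0,3): 11 > 7
(0,4): 11 > 6
(1,2): 12 > 5
(1,3): 12 > 7
(1,4): 12 > 6
(3,4): 7 > 6
That's 7 pairs.

7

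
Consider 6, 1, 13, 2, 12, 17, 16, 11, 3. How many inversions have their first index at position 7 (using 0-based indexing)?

1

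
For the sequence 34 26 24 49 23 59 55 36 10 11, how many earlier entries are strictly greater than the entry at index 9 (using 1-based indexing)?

The element at index 9 is 10.
Elements before it: 34, 26, 24, 49, 23, 59, 55, 36
Those larger than 10: 34, 26, 24, 49, 23, 59, 55, 36

8 such elements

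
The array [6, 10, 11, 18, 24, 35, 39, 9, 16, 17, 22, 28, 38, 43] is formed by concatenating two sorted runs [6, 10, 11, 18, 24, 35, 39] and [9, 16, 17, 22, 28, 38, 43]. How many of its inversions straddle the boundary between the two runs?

Take each right-half value and tally the left-half values above it:
r = 9: 10, 11, 18, 24, 35, 39 → 6
r = 16: 18, 24, 35, 39 → 4
r = 17: 18, 24, 35, 39 → 4
r = 22: 24, 35, 39 → 3
r = 28: 35, 39 → 2
r = 38: 39 → 1
r = 43: none → 0
Cross-inversions: 6 + 4 + 4 + 3 + 2 + 1 + 0 = 20

20 split inversions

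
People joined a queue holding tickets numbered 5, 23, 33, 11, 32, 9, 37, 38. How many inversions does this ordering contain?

There are 7 inversions.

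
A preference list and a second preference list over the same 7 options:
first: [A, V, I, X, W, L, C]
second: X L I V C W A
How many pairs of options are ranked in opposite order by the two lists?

Pairs: 13

Assign each item its position (1..7) in the first ordering, then rewrite the second ordering as that position sequence:
positions: A→1, V→2, I→3, X→4, W→5, L→6, C→7
second ordering as positions: [4, 6, 3, 2, 7, 5, 1]
Discordant pairs = inversions in this position sequence.
4: 3, 2, 1 → 3
6: 3, 2, 5, 1 → 4
3: 2, 1 → 2
2: 1 → 1
7: 5, 1 → 2
5: 1 → 1
1: 0
Total: 3 + 4 + 2 + 1 + 2 + 1 + 0 = 13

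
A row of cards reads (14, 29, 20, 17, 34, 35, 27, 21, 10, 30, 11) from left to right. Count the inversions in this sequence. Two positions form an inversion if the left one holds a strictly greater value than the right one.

29 inversions

For each element, count later entries that are smaller:
14 → 10, 11 → 2
29 → 20, 17, 27, 21, 10, 11 → 6
20 → 17, 10, 11 → 3
17 → 10, 11 → 2
34 → 27, 21, 10, 30, 11 → 5
35 → 27, 21, 10, 30, 11 → 5
27 → 21, 10, 11 → 3
21 → 10, 11 → 2
10 → none → 0
30 → 11 → 1
11 → none → 0
Sum: 2 + 6 + 3 + 2 + 5 + 5 + 3 + 2 + 0 + 1 + 0 = 29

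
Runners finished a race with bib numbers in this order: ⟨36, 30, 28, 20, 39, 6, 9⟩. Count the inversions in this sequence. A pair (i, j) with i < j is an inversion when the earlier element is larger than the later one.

16 out-of-order pairs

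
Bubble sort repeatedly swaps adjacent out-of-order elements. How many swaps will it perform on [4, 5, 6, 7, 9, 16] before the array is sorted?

There are 0 adjacent swaps.

Minimum adjacent swaps = number of inversions (each swap of adjacent out-of-order elements removes one inversion and no swap can remove more).
Count inversions — for each element, later elements that are smaller:
4: none → 0
5: none → 0
6: none → 0
7: none → 0
9: none → 0
16: none → 0
Total inversions: 0 + 0 + 0 + 0 + 0 + 0 = 0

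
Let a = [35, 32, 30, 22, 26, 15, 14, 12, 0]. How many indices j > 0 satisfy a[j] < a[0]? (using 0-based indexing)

The element at index 0 is 35.
Elements after it: 32, 30, 22, 26, 15, 14, 12, 0
Those smaller than 35: 32, 30, 22, 26, 15, 14, 12, 0

8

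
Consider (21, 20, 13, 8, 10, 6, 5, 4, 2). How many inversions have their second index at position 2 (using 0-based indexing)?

The element at index 2 is 13.
Elements before it: 21, 20
Those larger than 13: 21, 20

2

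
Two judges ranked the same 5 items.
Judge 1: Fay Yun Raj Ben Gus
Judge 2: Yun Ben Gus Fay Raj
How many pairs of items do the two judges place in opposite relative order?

5

Assign each item its position (1..5) in the first ordering, then rewrite the second ordering as that position sequence:
positions: Fay→1, Yun→2, Raj→3, Ben→4, Gus→5
second ordering as positions: [2, 4, 5, 1, 3]
Discordant pairs = inversions in this position sequence.
2: 1 → 1
4: 1, 3 → 2
5: 1, 3 → 2
1: 0
3: 0
Total: 1 + 2 + 2 + 0 + 0 = 5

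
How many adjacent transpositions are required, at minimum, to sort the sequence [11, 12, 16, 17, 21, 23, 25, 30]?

Each adjacent swap fixes exactly one inversion, so the minimum swap count equals the number of inversions.
Count inversions — for each element, later elements that are smaller:
11: none → 0
12: none → 0
16: none → 0
17: none → 0
21: none → 0
23: none → 0
25: none → 0
30: none → 0
Total inversions: 0 + 0 + 0 + 0 + 0 + 0 + 0 + 0 = 0

0 swaps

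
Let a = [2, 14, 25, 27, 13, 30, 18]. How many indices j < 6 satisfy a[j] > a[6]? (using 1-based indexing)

0

The element at index 6 is 30.
Elements before it: 2, 14, 25, 27, 13
None of them are larger than 30.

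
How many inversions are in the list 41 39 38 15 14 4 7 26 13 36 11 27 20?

Sweep left to right; for each value list the smaller values that follow it:
41 → 39, 38, 15, 14, 4, 7, 26, 13, 36, 11, 27, 20 → 12
39 → 38, 15, 14, 4, 7, 26, 13, 36, 11, 27, 20 → 11
38 → 15, 14, 4, 7, 26, 13, 36, 11, 27, 20 → 10
15 → 14, 4, 7, 13, 11 → 5
14 → 4, 7, 13, 11 → 4
4 → none → 0
7 → none → 0
26 → 13, 11, 20 → 3
13 → 11 → 1
36 → 11, 27, 20 → 3
11 → none → 0
27 → 20 → 1
20 → none → 0
Sum: 12 + 11 + 10 + 5 + 4 + 0 + 0 + 3 + 1 + 3 + 0 + 1 + 0 = 50

There are 50 inversions.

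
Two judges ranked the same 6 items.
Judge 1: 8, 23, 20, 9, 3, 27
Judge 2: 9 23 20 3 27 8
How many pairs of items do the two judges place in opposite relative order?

Assign each item its position (1..6) in the first ordering, then rewrite the second ordering as that position sequence:
positions: 8→1, 23→2, 20→3, 9→4, 3→5, 27→6
second ordering as positions: [4, 2, 3, 5, 6, 1]
Discordant pairs = inversions in this position sequence.
4: 2, 3, 1 → 3
2: 1 → 1
3: 1 → 1
5: 1 → 1
6: 1 → 1
1: 0
Total: 3 + 1 + 1 + 1 + 1 + 0 = 7

7 discordant pairs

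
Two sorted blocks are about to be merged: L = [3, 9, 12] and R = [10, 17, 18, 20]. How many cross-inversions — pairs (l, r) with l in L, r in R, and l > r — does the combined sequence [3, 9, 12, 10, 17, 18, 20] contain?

1 cross-inversion

For each element r of the right run, count left-run elements greater than r:
r = 10: 12 → 1
r = 17: none → 0
r = 18: none → 0
r = 20: none → 0
Cross-inversions: 1 + 0 + 0 + 0 = 1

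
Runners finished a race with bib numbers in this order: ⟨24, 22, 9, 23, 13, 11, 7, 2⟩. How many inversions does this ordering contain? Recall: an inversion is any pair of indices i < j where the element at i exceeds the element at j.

24

For each element, count later entries that are smaller:
24 → 22, 9, 23, 13, 11, 7, 2 → 7
22 → 9, 13, 11, 7, 2 → 5
9 → 7, 2 → 2
23 → 13, 11, 7, 2 → 4
13 → 11, 7, 2 → 3
11 → 7, 2 → 2
7 → 2 → 1
2 → none → 0
Sum: 7 + 5 + 2 + 4 + 3 + 2 + 1 + 0 = 24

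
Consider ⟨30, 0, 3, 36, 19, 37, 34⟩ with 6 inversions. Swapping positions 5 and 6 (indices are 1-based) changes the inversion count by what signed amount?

+1

Positions 5 and 6 hold 19 and 37; after swapping, the array is [30, 0, 3, 36, 37, 19, 34].
Count, for each position, how many later elements it exceeds:
30: 3
0: 0
3: 0
36: 2
37: 2
19: 0
34: 0
Sum: 3 + 0 + 0 + 2 + 2 + 0 + 0 = 7
Change: 7 − 6 = +1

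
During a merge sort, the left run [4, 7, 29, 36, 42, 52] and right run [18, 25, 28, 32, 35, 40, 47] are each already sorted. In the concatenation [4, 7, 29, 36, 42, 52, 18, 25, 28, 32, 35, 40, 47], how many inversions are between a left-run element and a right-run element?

For each element r of the right run, count left-run elements greater than r:
r = 18: 29, 36, 42, 52 → 4
r = 25: 29, 36, 42, 52 → 4
r = 28: 29, 36, 42, 52 → 4
r = 32: 36, 42, 52 → 3
r = 35: 36, 42, 52 → 3
r = 40: 42, 52 → 2
r = 47: 52 → 1
Cross-inversions: 4 + 4 + 4 + 3 + 3 + 2 + 1 = 21

21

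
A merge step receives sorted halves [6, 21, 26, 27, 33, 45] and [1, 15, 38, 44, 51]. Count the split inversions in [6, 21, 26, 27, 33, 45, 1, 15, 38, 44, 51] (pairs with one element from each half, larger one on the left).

13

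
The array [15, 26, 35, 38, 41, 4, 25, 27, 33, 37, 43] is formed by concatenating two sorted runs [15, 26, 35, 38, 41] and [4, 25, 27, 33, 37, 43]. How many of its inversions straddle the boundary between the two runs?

For each element r of the right run, count left-run elements greater than r:
r = 4: 15, 26, 35, 38, 41 → 5
r = 25: 26, 35, 38, 41 → 4
r = 27: 35, 38, 41 → 3
r = 33: 35, 38, 41 → 3
r = 37: 38, 41 → 2
r = 43: none → 0
Cross-inversions: 5 + 4 + 3 + 3 + 2 + 0 = 17

17 split inversions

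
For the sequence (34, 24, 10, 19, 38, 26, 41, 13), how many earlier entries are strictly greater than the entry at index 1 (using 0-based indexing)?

The element at index 1 is 24.
Elements before it: 34
Those larger than 24: 34

1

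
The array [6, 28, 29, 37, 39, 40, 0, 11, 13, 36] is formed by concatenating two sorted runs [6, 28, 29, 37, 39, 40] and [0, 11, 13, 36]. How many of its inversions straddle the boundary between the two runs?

19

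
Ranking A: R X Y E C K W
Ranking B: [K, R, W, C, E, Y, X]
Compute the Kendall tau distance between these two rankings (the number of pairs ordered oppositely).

Assign each item its position (1..7) in the first ordering, then rewrite the second ordering as that position sequence:
positions: R→1, X→2, Y→3, E→4, C→5, K→6, W→7
second ordering as positions: [6, 1, 7, 5, 4, 3, 2]
Discordant pairs = inversions in this position sequence.
6: 1, 5, 4, 3, 2 → 5
1: 0
7: 5, 4, 3, 2 → 4
5: 4, 3, 2 → 3
4: 3, 2 → 2
3: 2 → 1
2: 0
Total: 5 + 0 + 4 + 3 + 2 + 1 + 0 = 15

15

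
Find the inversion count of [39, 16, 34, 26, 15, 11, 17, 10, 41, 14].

Count, for each position, how many later elements it exceeds:
39: 8
16: 4
34: 6
26: 5
15: 3
11: 1
17: 2
10: 0
41: 1
14: 0
Sum: 8 + 4 + 6 + 5 + 3 + 1 + 2 + 0 + 1 + 0 = 30

30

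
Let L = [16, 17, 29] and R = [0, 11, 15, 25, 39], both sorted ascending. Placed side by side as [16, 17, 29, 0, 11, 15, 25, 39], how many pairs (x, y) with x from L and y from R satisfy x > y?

10

For each element r of the right run, count left-run elements greater than r:
r = 0: 16, 17, 29 → 3
r = 11: 16, 17, 29 → 3
r = 15: 16, 17, 29 → 3
r = 25: 29 → 1
r = 39: none → 0
Cross-inversions: 3 + 3 + 3 + 1 + 0 = 10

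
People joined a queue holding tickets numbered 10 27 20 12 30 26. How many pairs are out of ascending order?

There are 5 inversions.

Inversion pairs (indices are 1-based):
(2,3): 27 > 20
(2,4): 27 > 12
(2,6): 27 > 26
(3,4): 20 > 12
(5,6): 30 > 26
That's 5 pairs.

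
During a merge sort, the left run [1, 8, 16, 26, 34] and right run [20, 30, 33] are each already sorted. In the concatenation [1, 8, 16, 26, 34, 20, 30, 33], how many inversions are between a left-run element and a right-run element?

For each element r of the right run, count left-run elements greater than r:
r = 20: 26, 34 → 2
r = 30: 34 → 1
r = 33: 34 → 1
Cross-inversions: 2 + 1 + 1 = 4

4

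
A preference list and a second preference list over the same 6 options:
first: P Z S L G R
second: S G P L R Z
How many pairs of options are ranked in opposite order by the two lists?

Assign each item its position (1..6) in the first ordering, then rewrite the second ordering as that position sequence:
positions: P→1, Z→2, S→3, L→4, G→5, R→6
second ordering as positions: [3, 5, 1, 4, 6, 2]
Discordant pairs = inversions in this position sequence.
3: 1, 2 → 2
5: 1, 4, 2 → 3
1: 0
4: 2 → 1
6: 2 → 1
2: 0
Total: 2 + 3 + 0 + 1 + 1 + 0 = 7

7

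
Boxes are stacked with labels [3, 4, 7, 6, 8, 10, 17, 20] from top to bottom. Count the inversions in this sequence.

1

Element-by-element contributions:
3: 0
4: 0
7: 1
6: 0
8: 0
10: 0
17: 0
20: 0
Sum: 0 + 0 + 1 + 0 + 0 + 0 + 0 + 0 = 1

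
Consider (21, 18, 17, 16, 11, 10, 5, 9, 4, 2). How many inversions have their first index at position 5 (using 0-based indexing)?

The element at index 5 is 10.
Elements after it: 5, 9, 4, 2
Those smaller than 10: 5, 9, 4, 2

4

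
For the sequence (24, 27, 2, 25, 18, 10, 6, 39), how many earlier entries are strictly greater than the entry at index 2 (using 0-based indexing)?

The element at index 2 is 2.
Elements before it: 24, 27
Those larger than 2: 24, 27

2 such elements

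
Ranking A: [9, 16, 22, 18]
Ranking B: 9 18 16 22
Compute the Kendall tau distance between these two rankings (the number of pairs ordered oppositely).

Discordant pairs: 2

Assign each item its position (1..4) in the first ordering, then rewrite the second ordering as that position sequence:
positions: 9→1, 16→2, 22→3, 18→4
second ordering as positions: [1, 4, 2, 3]
Discordant pairs = inversions in this position sequence.
1: 0
4: 2, 3 → 2
2: 0
3: 0
Total: 0 + 2 + 0 + 0 = 2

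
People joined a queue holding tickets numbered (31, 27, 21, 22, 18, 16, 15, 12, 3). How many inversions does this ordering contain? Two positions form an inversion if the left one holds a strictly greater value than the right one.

35 out-of-order pairs

Count, for each position, how many later elements it exceeds:
31 → 27, 21, 22, 18, 16, 15, 12, 3 → 8
27 → 21, 22, 18, 16, 15, 12, 3 → 7
21 → 18, 16, 15, 12, 3 → 5
22 → 18, 16, 15, 12, 3 → 5
18 → 16, 15, 12, 3 → 4
16 → 15, 12, 3 → 3
15 → 12, 3 → 2
12 → 3 → 1
3 → none → 0
Sum: 8 + 7 + 5 + 5 + 4 + 3 + 2 + 1 + 0 = 35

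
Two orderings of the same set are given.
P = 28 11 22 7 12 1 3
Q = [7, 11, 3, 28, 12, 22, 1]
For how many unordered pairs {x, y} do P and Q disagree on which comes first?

Assign each item its position (1..7) in the first ordering, then rewrite the second ordering as that position sequence:
positions: 28→1, 11→2, 22→3, 7→4, 12→5, 1→6, 3→7
second ordering as positions: [4, 2, 7, 1, 5, 3, 6]
Discordant pairs = inversions in this position sequence.
4: 2, 1, 3 → 3
2: 1 → 1
7: 1, 5, 3, 6 → 4
1: 0
5: 3 → 1
3: 0
6: 0
Total: 3 + 1 + 4 + 0 + 1 + 0 + 0 = 9

Disagreeing pairs: 9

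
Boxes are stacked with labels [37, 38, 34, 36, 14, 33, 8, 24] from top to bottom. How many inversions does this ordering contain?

23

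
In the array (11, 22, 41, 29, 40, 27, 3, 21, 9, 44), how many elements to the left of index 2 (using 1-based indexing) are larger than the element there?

0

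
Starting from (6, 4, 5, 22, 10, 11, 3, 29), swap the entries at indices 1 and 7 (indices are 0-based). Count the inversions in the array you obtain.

Positions 1 and 7 hold 4 and 29; after swapping, the array is [6, 29, 5, 22, 10, 11, 3, 4].
Count, for each position, how many later elements it exceeds:
6: 3
29: 6
5: 2
22: 4
10: 2
11: 2
3: 0
4: 0
Sum: 3 + 6 + 2 + 4 + 2 + 2 + 0 + 0 = 19

19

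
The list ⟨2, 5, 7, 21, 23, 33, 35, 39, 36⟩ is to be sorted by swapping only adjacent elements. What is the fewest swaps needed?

Minimum adjacent swaps = number of inversions (each swap of adjacent out-of-order elements removes one inversion and no swap can remove more).
Count inversions — for each element, later elements that are smaller:
2: none → 0
5: none → 0
7: none → 0
21: none → 0
23: none → 0
33: none → 0
35: none → 0
39: 36 → 1
36: none → 0
Total inversions: 0 + 0 + 0 + 0 + 0 + 0 + 0 + 1 + 0 = 1

1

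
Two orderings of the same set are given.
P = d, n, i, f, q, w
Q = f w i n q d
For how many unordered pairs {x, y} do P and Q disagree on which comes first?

Assign each item its position (1..6) in the first ordering, then rewrite the second ordering as that position sequence:
positions: d→1, n→2, i→3, f→4, q→5, w→6
second ordering as positions: [4, 6, 3, 2, 5, 1]
Discordant pairs = inversions in this position sequence.
4: 3, 2, 1 → 3
6: 3, 2, 5, 1 → 4
3: 2, 1 → 2
2: 1 → 1
5: 1 → 1
1: 0
Total: 3 + 4 + 2 + 1 + 1 + 0 = 11

Disagreeing pairs: 11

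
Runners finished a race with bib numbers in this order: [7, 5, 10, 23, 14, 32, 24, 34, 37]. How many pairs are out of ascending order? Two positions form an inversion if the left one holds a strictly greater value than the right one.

3 inversions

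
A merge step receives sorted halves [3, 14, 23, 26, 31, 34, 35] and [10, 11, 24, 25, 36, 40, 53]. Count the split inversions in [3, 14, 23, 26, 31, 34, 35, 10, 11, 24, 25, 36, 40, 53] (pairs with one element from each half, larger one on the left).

20

Count, for every r in R, how many entries of L exceed r:
r = 10: 14, 23, 26, 31, 34, 35 → 6
r = 11: 14, 23, 26, 31, 34, 35 → 6
r = 24: 26, 31, 34, 35 → 4
r = 25: 26, 31, 34, 35 → 4
r = 36: none → 0
r = 40: none → 0
r = 53: none → 0
Cross-inversions: 6 + 6 + 4 + 4 + 0 + 0 + 0 = 20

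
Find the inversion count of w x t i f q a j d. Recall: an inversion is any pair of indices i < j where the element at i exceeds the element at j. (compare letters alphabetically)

29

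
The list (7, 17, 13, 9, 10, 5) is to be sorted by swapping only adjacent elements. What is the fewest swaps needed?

Minimum adjacent swaps = number of inversions (each swap of adjacent out-of-order elements removes one inversion and no swap can remove more).
Count inversions — for each element, later elements that are smaller:
7: 5 → 1
17: 13, 9, 10, 5 → 4
13: 9, 10, 5 → 3
9: 5 → 1
10: 5 → 1
5: none → 0
Total inversions: 1 + 4 + 3 + 1 + 1 + 0 = 10

10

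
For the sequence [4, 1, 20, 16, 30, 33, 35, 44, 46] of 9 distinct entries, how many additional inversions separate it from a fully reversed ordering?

34 inversions short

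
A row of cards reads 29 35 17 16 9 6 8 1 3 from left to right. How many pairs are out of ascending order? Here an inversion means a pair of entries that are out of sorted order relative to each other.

33

For each element, count later entries that are smaller:
29: 7
35: 7
17: 6
16: 5
9: 4
6: 2
8: 2
1: 0
3: 0
Sum: 7 + 7 + 6 + 5 + 4 + 2 + 2 + 0 + 0 = 33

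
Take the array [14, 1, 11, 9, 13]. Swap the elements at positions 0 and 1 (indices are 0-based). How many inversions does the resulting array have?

4

Positions 0 and 1 hold 14 and 1; after swapping, the array is [1, 14, 11, 9, 13].
Count, for each position, how many later elements it exceeds:
1 → none → 0
14 → 11, 9, 13 → 3
11 → 9 → 1
9 → none → 0
13 → none → 0
Sum: 0 + 3 + 1 + 0 + 0 = 4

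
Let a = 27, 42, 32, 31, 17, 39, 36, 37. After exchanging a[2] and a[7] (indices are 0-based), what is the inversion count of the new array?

There are 15 inversions.

Positions 2 and 7 hold 32 and 37; after swapping, the array is [27, 42, 37, 31, 17, 39, 36, 32].
Element-by-element contributions:
27 → 17 → 1
42 → 37, 31, 17, 39, 36, 32 → 6
37 → 31, 17, 36, 32 → 4
31 → 17 → 1
17 → none → 0
39 → 36, 32 → 2
36 → 32 → 1
32 → none → 0
Sum: 1 + 6 + 4 + 1 + 0 + 2 + 1 + 0 = 15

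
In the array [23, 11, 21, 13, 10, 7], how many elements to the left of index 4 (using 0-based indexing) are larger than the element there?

The element at index 4 is 10.
Elements before it: 23, 11, 21, 13
Those larger than 10: 23, 11, 21, 13

4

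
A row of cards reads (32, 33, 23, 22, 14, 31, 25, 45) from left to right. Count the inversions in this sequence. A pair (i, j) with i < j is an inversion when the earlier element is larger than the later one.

Count, for each position, how many later elements it exceeds:
32: 5
33: 5
23: 2
22: 1
14: 0
31: 1
25: 0
45: 0
Sum: 5 + 5 + 2 + 1 + 0 + 1 + 0 + 0 = 14

14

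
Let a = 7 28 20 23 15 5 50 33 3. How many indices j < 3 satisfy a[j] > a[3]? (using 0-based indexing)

1

The element at index 3 is 23.
Elements before it: 7, 28, 20
Those larger than 23: 28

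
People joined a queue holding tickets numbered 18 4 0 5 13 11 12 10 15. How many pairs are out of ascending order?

14

Sweep left to right; for each value list the smaller values that follow it:
18 → 4, 0, 5, 13, 11, 12, 10, 15 → 8
4 → 0 → 1
0 → none → 0
5 → none → 0
13 → 11, 12, 10 → 3
11 → 10 → 1
12 → 10 → 1
10 → none → 0
15 → none → 0
Sum: 8 + 1 + 0 + 0 + 3 + 1 + 1 + 0 + 0 = 14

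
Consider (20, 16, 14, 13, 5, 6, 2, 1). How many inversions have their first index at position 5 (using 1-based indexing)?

2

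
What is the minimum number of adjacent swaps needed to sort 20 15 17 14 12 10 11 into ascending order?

The minimum number of adjacent swaps to sort an array equals its inversion count, since every such swap removes exactly one inversion.
Count inversions — for each element, later elements that are smaller:
20: 15, 17, 14, 12, 10, 11 → 6
15: 14, 12, 10, 11 → 4
17: 14, 12, 10, 11 → 4
14: 12, 10, 11 → 3
12: 10, 11 → 2
10: none → 0
11: none → 0
Total inversions: 6 + 4 + 4 + 3 + 2 + 0 + 0 = 19

19 swaps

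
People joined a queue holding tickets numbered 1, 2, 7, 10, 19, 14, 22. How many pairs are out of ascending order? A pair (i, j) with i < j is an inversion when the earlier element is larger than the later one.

Inversion pairs (indices are 1-based):
(5,6): 19 > 14
That's 1 pair.

1 inversion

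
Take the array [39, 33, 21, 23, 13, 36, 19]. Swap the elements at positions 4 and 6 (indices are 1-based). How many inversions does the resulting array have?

16

Positions 4 and 6 hold 23 and 36; after swapping, the array is [39, 33, 21, 36, 13, 23, 19].
Sweep left to right; for each value list the smaller values that follow it:
39 → 33, 21, 36, 13, 23, 19 → 6
33 → 21, 13, 23, 19 → 4
21 → 13, 19 → 2
36 → 13, 23, 19 → 3
13 → none → 0
23 → 19 → 1
19 → none → 0
Sum: 6 + 4 + 2 + 3 + 0 + 1 + 0 = 16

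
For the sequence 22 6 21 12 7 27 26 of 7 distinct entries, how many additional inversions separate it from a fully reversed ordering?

Maximum inversions for 7 distinct elements is C(7, 2) = 7·6/2 = 21.
Current inversions — for each element, count later smaller elements:
22: 4
6: 0
21: 2
12: 1
7: 0
27: 1
26: 0
Current total: 4 + 0 + 2 + 1 + 0 + 1 + 0 = 8
Shortfall: 21 − 8 = 13

13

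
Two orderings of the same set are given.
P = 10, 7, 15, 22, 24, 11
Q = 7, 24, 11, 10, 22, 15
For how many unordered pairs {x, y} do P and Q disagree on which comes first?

Assign each item its position (1..6) in the first ordering, then rewrite the second ordering as that position sequence:
positions: 10→1, 7→2, 15→3, 22→4, 24→5, 11→6
second ordering as positions: [2, 5, 6, 1, 4, 3]
Discordant pairs = inversions in this position sequence.
2: 1 → 1
5: 1, 4, 3 → 3
6: 1, 4, 3 → 3
1: 0
4: 3 → 1
3: 0
Total: 1 + 3 + 3 + 0 + 1 + 0 = 8

8 disagreeing pairs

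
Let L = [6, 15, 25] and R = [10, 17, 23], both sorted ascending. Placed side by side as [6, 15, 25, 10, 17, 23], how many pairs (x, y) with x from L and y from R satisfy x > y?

4

Take each right-half value and tally the left-half values above it:
r = 10: 15, 25 → 2
r = 17: 25 → 1
r = 23: 25 → 1
Cross-inversions: 2 + 1 + 1 = 4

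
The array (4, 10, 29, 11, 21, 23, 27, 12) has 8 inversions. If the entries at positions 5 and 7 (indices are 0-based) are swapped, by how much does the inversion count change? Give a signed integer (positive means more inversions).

-1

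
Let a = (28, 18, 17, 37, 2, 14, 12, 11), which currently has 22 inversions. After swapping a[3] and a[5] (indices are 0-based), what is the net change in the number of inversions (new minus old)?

Positions 3 and 5 hold 37 and 14; after swapping, the array is [28, 18, 17, 14, 2, 37, 12, 11].
Sweep left to right; for each value list the smaller values that follow it:
28: 6
18: 5
17: 4
14: 3
2: 0
37: 2
12: 1
11: 0
Sum: 6 + 5 + 4 + 3 + 0 + 2 + 1 + 0 = 21
Change: 21 − 22 = -1

-1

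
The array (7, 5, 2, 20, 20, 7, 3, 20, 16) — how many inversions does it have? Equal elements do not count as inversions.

13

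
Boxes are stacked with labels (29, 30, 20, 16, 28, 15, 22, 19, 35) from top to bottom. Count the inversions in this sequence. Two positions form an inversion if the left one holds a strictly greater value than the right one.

Sweep left to right; for each value list the smaller values that follow it:
29: 6
30: 6
20: 3
16: 1
28: 3
15: 0
22: 1
19: 0
35: 0
Sum: 6 + 6 + 3 + 1 + 3 + 0 + 1 + 0 + 0 = 20

20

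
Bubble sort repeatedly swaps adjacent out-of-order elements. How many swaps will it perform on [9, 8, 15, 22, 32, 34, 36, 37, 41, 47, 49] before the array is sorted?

1

The minimum number of adjacent swaps to sort an array equals its inversion count, since every such swap removes exactly one inversion.
Count inversions — for each element, later elements that are smaller:
9: 8 → 1
8: none → 0
15: none → 0
22: none → 0
32: none → 0
34: none → 0
36: none → 0
37: none → 0
41: none → 0
47: none → 0
49: none → 0
Total inversions: 1 + 0 + 0 + 0 + 0 + 0 + 0 + 0 + 0 + 0 + 0 = 1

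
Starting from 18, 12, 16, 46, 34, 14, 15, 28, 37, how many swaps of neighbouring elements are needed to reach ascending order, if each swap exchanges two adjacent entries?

14 swaps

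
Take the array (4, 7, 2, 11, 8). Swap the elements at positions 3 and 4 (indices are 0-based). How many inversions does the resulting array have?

There are 2 inversions.

Positions 3 and 4 hold 11 and 8; after swapping, the array is [4, 7, 2, 8, 11].
Sweep left to right; for each value list the smaller values that follow it:
4: 1
7: 1
2: 0
8: 0
11: 0
Sum: 1 + 1 + 0 + 0 + 0 = 2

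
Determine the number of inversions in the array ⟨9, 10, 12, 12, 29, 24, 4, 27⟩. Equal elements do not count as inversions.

8 inversions

Sweep left to right; for each value list the smaller values that follow it:
9 → 4 → 1
10 → 4 → 1
12 → 4 → 1
12 → 4 → 1
29 → 24, 4, 27 → 3
24 → 4 → 1
4 → none → 0
27 → none → 0
Sum: 1 + 1 + 1 + 1 + 3 + 1 + 0 + 0 = 8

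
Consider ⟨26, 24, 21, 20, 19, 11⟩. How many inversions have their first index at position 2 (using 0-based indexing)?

3 such elements

The element at index 2 is 21.
Elements after it: 20, 19, 11
Those smaller than 21: 20, 19, 11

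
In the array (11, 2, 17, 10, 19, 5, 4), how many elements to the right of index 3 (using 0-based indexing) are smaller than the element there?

2 such elements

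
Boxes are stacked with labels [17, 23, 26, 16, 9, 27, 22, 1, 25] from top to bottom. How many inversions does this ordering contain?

19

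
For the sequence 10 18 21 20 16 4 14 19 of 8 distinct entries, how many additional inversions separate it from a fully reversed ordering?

Maximum inversions for 8 distinct elements is C(8, 2) = 8·7/2 = 28.
Current inversions — for each element, count later smaller elements:
10: 1
18: 3
21: 5
20: 4
16: 2
4: 0
14: 0
19: 0
Current total: 1 + 3 + 5 + 4 + 2 + 0 + 0 + 0 = 15
Shortfall: 28 − 15 = 13

13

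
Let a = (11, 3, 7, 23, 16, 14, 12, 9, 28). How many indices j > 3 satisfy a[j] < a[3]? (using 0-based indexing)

The element at index 3 is 23.
Elements after it: 16, 14, 12, 9, 28
Those smaller than 23: 16, 14, 12, 9

4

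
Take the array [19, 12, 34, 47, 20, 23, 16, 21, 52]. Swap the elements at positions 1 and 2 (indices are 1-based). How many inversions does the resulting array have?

12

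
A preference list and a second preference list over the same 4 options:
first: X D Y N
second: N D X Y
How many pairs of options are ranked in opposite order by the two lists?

4 pairs

Assign each item its position (1..4) in the first ordering, then rewrite the second ordering as that position sequence:
positions: X→1, D→2, Y→3, N→4
second ordering as positions: [4, 2, 1, 3]
Discordant pairs = inversions in this position sequence.
4: 2, 1, 3 → 3
2: 1 → 1
1: 0
3: 0
Total: 3 + 1 + 0 + 0 = 4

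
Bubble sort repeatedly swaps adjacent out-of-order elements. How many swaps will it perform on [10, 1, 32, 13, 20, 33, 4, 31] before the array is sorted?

The minimum number of adjacent swaps to sort an array equals its inversion count, since every such swap removes exactly one inversion.
Count inversions — for each element, later elements that are smaller:
10: 1, 4 → 2
1: none → 0
32: 13, 20, 4, 31 → 4
13: 4 → 1
20: 4 → 1
33: 4, 31 → 2
4: none → 0
31: none → 0
Total inversions: 2 + 0 + 4 + 1 + 1 + 2 + 0 + 0 = 10

10 adjacent swaps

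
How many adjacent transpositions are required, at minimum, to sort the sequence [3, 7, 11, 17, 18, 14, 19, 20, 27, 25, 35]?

Swaps: 3

The minimum number of adjacent swaps to sort an array equals its inversion count, since every such swap removes exactly one inversion.
Count inversions — for each element, later elements that are smaller:
3: none → 0
7: none → 0
11: none → 0
17: 14 → 1
18: 14 → 1
14: none → 0
19: none → 0
20: none → 0
27: 25 → 1
25: none → 0
35: none → 0
Total inversions: 0 + 0 + 0 + 1 + 1 + 0 + 0 + 0 + 1 + 0 + 0 = 3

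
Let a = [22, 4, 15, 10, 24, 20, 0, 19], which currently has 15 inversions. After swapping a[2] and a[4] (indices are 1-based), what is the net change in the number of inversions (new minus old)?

+1

Positions 2 and 4 hold 4 and 10; after swapping, the array is [22, 10, 15, 4, 24, 20, 0, 19].
Element-by-element contributions:
22: 6
10: 2
15: 2
4: 1
24: 3
20: 2
0: 0
19: 0
Sum: 6 + 2 + 2 + 1 + 3 + 2 + 0 + 0 = 16
Change: 16 − 15 = +1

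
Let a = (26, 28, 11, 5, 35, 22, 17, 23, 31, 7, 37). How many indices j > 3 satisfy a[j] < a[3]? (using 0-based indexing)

0 such elements

The element at index 3 is 5.
Elements after it: 35, 22, 17, 23, 31, 7, 37
None of them are smaller than 5.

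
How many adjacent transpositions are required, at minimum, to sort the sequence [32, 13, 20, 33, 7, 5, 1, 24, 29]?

21

The minimum number of adjacent swaps to sort an array equals its inversion count, since every such swap removes exactly one inversion.
Count inversions — for each element, later elements that are smaller:
32: 13, 20, 7, 5, 1, 24, 29 → 7
13: 7, 5, 1 → 3
20: 7, 5, 1 → 3
33: 7, 5, 1, 24, 29 → 5
7: 5, 1 → 2
5: 1 → 1
1: none → 0
24: none → 0
29: none → 0
Total inversions: 7 + 3 + 3 + 5 + 2 + 1 + 0 + 0 + 0 = 21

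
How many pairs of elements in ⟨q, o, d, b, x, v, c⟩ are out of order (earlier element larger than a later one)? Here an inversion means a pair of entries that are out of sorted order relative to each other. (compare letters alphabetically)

12 out-of-order pairs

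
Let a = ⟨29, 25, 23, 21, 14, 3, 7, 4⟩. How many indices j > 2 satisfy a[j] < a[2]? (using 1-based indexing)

6 such elements

The element at index 2 is 25.
Elements after it: 23, 21, 14, 3, 7, 4
Those smaller than 25: 23, 21, 14, 3, 7, 4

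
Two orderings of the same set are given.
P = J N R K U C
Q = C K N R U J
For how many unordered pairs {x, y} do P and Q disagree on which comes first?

There are 11 disagreeing pairs.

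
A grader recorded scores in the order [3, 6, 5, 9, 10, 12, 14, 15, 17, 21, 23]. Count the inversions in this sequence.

Sweep left to right; for each value list the smaller values that follow it:
3 → none → 0
6 → 5 → 1
5 → none → 0
9 → none → 0
10 → none → 0
12 → none → 0
14 → none → 0
15 → none → 0
17 → none → 0
21 → none → 0
23 → none → 0
Sum: 0 + 1 + 0 + 0 + 0 + 0 + 0 + 0 + 0 + 0 + 0 = 1

1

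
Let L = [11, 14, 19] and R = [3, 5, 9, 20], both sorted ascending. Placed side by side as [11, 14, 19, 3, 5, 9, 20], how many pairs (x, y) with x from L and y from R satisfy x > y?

9

Take each right-half value and tally the left-half values above it:
r = 3: 11, 14, 19 → 3
r = 5: 11, 14, 19 → 3
r = 9: 11, 14, 19 → 3
r = 20: none → 0
Cross-inversions: 3 + 3 + 3 + 0 = 9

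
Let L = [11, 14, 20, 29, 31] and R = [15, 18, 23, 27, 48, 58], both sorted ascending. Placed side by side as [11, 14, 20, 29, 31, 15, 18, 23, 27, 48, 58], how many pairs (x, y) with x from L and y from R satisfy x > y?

For each element r of the right run, count left-run elements greater than r:
r = 15: 20, 29, 31 → 3
r = 18: 20, 29, 31 → 3
r = 23: 29, 31 → 2
r = 27: 29, 31 → 2
r = 48: none → 0
r = 58: none → 0
Cross-inversions: 3 + 3 + 2 + 2 + 0 + 0 = 10

10 split inversions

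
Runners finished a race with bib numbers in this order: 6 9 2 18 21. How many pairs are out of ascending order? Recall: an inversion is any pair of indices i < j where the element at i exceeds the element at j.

2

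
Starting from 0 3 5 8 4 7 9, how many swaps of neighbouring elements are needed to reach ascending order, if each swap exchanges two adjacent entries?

Swaps: 3

Minimum adjacent swaps = number of inversions (each swap of adjacent out-of-order elements removes one inversion and no swap can remove more).
Count inversions — for each element, later elements that are smaller:
0: none → 0
3: none → 0
5: 4 → 1
8: 4, 7 → 2
4: none → 0
7: none → 0
9: none → 0
Total inversions: 0 + 0 + 1 + 2 + 0 + 0 + 0 = 3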